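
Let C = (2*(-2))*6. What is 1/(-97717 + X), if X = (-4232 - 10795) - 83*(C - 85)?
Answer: -1/103697 ≈ -9.6435e-6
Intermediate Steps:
C = -24 (C = -4*6 = -24)
X = -5980 (X = (-4232 - 10795) - 83*(-24 - 85) = -15027 - 83*(-109) = -15027 + 9047 = -5980)
1/(-97717 + X) = 1/(-97717 - 5980) = 1/(-103697) = -1/103697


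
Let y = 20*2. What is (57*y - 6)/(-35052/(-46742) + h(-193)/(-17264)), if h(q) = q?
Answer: 917506570656/307079467 ≈ 2987.8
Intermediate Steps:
y = 40
(57*y - 6)/(-35052/(-46742) + h(-193)/(-17264)) = (57*40 - 6)/(-35052/(-46742) - 193/(-17264)) = (2280 - 6)/(-35052*(-1/46742) - 193*(-1/17264)) = 2274/(17526/23371 + 193/17264) = 2274/(307079467/403476944) = 2274*(403476944/307079467) = 917506570656/307079467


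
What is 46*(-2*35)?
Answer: -3220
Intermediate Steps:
46*(-2*35) = 46*(-70) = -3220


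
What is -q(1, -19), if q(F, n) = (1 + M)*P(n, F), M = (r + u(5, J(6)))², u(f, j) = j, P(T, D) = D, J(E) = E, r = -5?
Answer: -2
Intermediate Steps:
M = 1 (M = (-5 + 6)² = 1² = 1)
q(F, n) = 2*F (q(F, n) = (1 + 1)*F = 2*F)
-q(1, -19) = -2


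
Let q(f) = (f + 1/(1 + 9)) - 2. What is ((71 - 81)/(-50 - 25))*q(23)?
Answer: 211/75 ≈ 2.8133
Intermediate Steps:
q(f) = -19/10 + f (q(f) = (f + 1/10) - 2 = (f + ⅒) - 2 = (⅒ + f) - 2 = -19/10 + f)
((71 - 81)/(-50 - 25))*q(23) = ((71 - 81)/(-50 - 25))*(-19/10 + 23) = -10/(-75)*(211/10) = -10*(-1/75)*(211/10) = (2/15)*(211/10) = 211/75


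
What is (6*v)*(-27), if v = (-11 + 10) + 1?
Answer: 0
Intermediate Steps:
v = 0 (v = -1 + 1 = 0)
(6*v)*(-27) = (6*0)*(-27) = 0*(-27) = 0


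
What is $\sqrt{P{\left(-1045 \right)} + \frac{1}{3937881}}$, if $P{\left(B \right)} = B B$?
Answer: $\frac{\sqrt{16933929865689003906}}{3937881} \approx 1045.0$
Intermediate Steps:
$P{\left(B \right)} = B^{2}$
$\sqrt{P{\left(-1045 \right)} + \frac{1}{3937881}} = \sqrt{\left(-1045\right)^{2} + \frac{1}{3937881}} = \sqrt{1092025 + \frac{1}{3937881}} = \sqrt{\frac{4300264499026}{3937881}} = \frac{\sqrt{16933929865689003906}}{3937881}$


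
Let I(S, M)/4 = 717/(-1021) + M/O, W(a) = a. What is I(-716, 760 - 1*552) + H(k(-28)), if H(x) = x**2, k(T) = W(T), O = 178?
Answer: 71410780/90869 ≈ 785.87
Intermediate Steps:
k(T) = T
I(S, M) = -2868/1021 + 2*M/89 (I(S, M) = 4*(717/(-1021) + M/178) = 4*(717*(-1/1021) + M*(1/178)) = 4*(-717/1021 + M/178) = -2868/1021 + 2*M/89)
I(-716, 760 - 1*552) + H(k(-28)) = (-2868/1021 + 2*(760 - 1*552)/89) + (-28)**2 = (-2868/1021 + 2*(760 - 552)/89) + 784 = (-2868/1021 + (2/89)*208) + 784 = (-2868/1021 + 416/89) + 784 = 169484/90869 + 784 = 71410780/90869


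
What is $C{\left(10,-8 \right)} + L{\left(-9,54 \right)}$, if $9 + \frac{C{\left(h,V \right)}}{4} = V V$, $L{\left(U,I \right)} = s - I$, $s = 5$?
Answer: $171$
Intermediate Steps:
$L{\left(U,I \right)} = 5 - I$
$C{\left(h,V \right)} = -36 + 4 V^{2}$ ($C{\left(h,V \right)} = -36 + 4 V V = -36 + 4 V^{2}$)
$C{\left(10,-8 \right)} + L{\left(-9,54 \right)} = \left(-36 + 4 \left(-8\right)^{2}\right) + \left(5 - 54\right) = \left(-36 + 4 \cdot 64\right) + \left(5 - 54\right) = \left(-36 + 256\right) - 49 = 220 - 49 = 171$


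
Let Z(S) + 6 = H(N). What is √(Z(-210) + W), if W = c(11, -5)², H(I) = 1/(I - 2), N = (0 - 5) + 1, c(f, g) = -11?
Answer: √4134/6 ≈ 10.716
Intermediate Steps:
N = -4 (N = -5 + 1 = -4)
H(I) = 1/(-2 + I)
W = 121 (W = (-11)² = 121)
Z(S) = -37/6 (Z(S) = -6 + 1/(-2 - 4) = -6 + 1/(-6) = -6 - ⅙ = -37/6)
√(Z(-210) + W) = √(-37/6 + 121) = √(689/6) = √4134/6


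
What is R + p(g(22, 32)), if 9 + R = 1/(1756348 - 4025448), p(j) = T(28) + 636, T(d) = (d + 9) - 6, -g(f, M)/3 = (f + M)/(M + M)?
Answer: 1493067799/2269100 ≈ 658.00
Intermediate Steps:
g(f, M) = -3*(M + f)/(2*M) (g(f, M) = -3*(f + M)/(M + M) = -3*(M + f)/(2*M))
T(d) = 3 + d (T(d) = (9 + d) - 6 = 3 + d)
p(j) = 667 (p(j) = (3 + 28) + 636 = 31 + 636 = 667)
R = -20421901/2269100 (R = -9 + 1/(1756348 - 4025448) = -9 + 1/(-2269100) = -9 - 1/2269100 = -20421901/2269100 ≈ -9.0000)
R + p(g(22, 32)) = -20421901/2269100 + 667 = 1493067799/2269100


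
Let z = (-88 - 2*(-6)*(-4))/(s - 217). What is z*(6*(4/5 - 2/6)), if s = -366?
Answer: 1904/2915 ≈ 0.65317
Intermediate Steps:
z = 136/583 (z = (-88 - 2*(-6)*(-4))/(-366 - 217) = (-88 + 12*(-4))/(-583) = (-88 - 48)*(-1/583) = -136*(-1/583) = 136/583 ≈ 0.23328)
z*(6*(4/5 - 2/6)) = 136*(6*(4/5 - 2/6))/583 = 136*(6*(4*(⅕) - 2*⅙))/583 = 136*(6*(⅘ - ⅓))/583 = 136*(6*(7/15))/583 = (136/583)*(14/5) = 1904/2915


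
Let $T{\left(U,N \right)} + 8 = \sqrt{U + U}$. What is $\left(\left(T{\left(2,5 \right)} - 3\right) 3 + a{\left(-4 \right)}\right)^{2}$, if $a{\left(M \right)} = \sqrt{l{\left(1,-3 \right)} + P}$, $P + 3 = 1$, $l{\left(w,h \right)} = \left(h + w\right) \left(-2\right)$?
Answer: $\left(-27 + \sqrt{2}\right)^{2} \approx 654.63$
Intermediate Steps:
$l{\left(w,h \right)} = - 2 h - 2 w$
$T{\left(U,N \right)} = -8 + \sqrt{2} \sqrt{U}$ ($T{\left(U,N \right)} = -8 + \sqrt{U + U} = -8 + \sqrt{2 U} = -8 + \sqrt{2} \sqrt{U}$)
$P = -2$ ($P = -3 + 1 = -2$)
$a{\left(M \right)} = \sqrt{2}$ ($a{\left(M \right)} = \sqrt{\left(\left(-2\right) \left(-3\right) - 2\right) - 2} = \sqrt{\left(6 - 2\right) - 2} = \sqrt{4 - 2} = \sqrt{2}$)
$\left(\left(T{\left(2,5 \right)} - 3\right) 3 + a{\left(-4 \right)}\right)^{2} = \left(\left(\left(-8 + \sqrt{2} \sqrt{2}\right) - 3\right) 3 + \sqrt{2}\right)^{2} = \left(\left(\left(-8 + 2\right) - 3\right) 3 + \sqrt{2}\right)^{2} = \left(\left(-6 - 3\right) 3 + \sqrt{2}\right)^{2} = \left(\left(-9\right) 3 + \sqrt{2}\right)^{2} = \left(-27 + \sqrt{2}\right)^{2}$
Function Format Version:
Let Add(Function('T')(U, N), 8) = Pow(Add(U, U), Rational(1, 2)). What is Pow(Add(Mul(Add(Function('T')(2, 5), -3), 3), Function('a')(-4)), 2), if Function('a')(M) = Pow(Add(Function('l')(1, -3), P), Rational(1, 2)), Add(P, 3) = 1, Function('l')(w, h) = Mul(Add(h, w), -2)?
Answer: Pow(Add(-27, Pow(2, Rational(1, 2))), 2) ≈ 654.63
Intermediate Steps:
Function('l')(w, h) = Add(Mul(-2, h), Mul(-2, w))
Function('T')(U, N) = Add(-8, Mul(Pow(2, Rational(1, 2)), Pow(U, Rational(1, 2)))) (Function('T')(U, N) = Add(-8, Pow(Add(U, U), Rational(1, 2))) = Add(-8, Pow(Mul(2, U), Rational(1, 2))) = Add(-8, Mul(Pow(2, Rational(1, 2)), Pow(U, Rational(1, 2)))))
P = -2 (P = Add(-3, 1) = -2)
Function('a')(M) = Pow(2, Rational(1, 2)) (Function('a')(M) = Pow(Add(Add(Mul(-2, -3), Mul(-2, 1)), -2), Rational(1, 2)) = Pow(Add(Add(6, -2), -2), Rational(1, 2)) = Pow(Add(4, -2), Rational(1, 2)) = Pow(2, Rational(1, 2)))
Pow(Add(Mul(Add(Function('T')(2, 5), -3), 3), Function('a')(-4)), 2) = Pow(Add(Mul(Add(Add(-8, Mul(Pow(2, Rational(1, 2)), Pow(2, Rational(1, 2)))), -3), 3), Pow(2, Rational(1, 2))), 2) = Pow(Add(Mul(Add(Add(-8, 2), -3), 3), Pow(2, Rational(1, 2))), 2) = Pow(Add(Mul(Add(-6, -3), 3), Pow(2, Rational(1, 2))), 2) = Pow(Add(Mul(-9, 3), Pow(2, Rational(1, 2))), 2) = Pow(Add(-27, Pow(2, Rational(1, 2))), 2)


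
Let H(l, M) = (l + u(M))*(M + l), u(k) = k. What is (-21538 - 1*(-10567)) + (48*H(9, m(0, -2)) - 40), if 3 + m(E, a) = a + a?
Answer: -10819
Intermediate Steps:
m(E, a) = -3 + 2*a (m(E, a) = -3 + (a + a) = -3 + 2*a)
H(l, M) = (M + l)² (H(l, M) = (l + M)*(M + l) = (M + l)*(M + l) = (M + l)²)
(-21538 - 1*(-10567)) + (48*H(9, m(0, -2)) - 40) = (-21538 - 1*(-10567)) + (48*((-3 + 2*(-2))² + 9² + 2*(-3 + 2*(-2))*9) - 40) = (-21538 + 10567) + (48*((-3 - 4)² + 81 + 2*(-3 - 4)*9) - 40) = -10971 + (48*((-7)² + 81 + 2*(-7)*9) - 40) = -10971 + (48*(49 + 81 - 126) - 40) = -10971 + (48*4 - 40) = -10971 + (192 - 40) = -10971 + 152 = -10819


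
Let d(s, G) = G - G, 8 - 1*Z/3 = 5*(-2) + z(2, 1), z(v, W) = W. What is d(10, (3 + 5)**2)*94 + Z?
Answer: 51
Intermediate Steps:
Z = 51 (Z = 24 - 3*(5*(-2) + 1) = 24 - 3*(-10 + 1) = 24 - 3*(-9) = 24 + 27 = 51)
d(s, G) = 0
d(10, (3 + 5)**2)*94 + Z = 0*94 + 51 = 0 + 51 = 51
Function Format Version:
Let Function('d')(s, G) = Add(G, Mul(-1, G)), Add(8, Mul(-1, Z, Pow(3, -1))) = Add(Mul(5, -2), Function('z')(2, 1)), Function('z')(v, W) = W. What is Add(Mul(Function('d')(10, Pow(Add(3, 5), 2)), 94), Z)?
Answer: 51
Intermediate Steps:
Z = 51 (Z = Add(24, Mul(-3, Add(Mul(5, -2), 1))) = Add(24, Mul(-3, Add(-10, 1))) = Add(24, Mul(-3, -9)) = Add(24, 27) = 51)
Function('d')(s, G) = 0
Add(Mul(Function('d')(10, Pow(Add(3, 5), 2)), 94), Z) = Add(Mul(0, 94), 51) = Add(0, 51) = 51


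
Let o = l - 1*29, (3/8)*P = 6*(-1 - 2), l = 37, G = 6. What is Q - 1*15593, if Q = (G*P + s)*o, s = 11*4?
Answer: -17545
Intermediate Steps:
s = 44
P = -48 (P = 8*(6*(-1 - 2))/3 = 8*(6*(-3))/3 = (8/3)*(-18) = -48)
o = 8 (o = 37 - 1*29 = 37 - 29 = 8)
Q = -1952 (Q = (6*(-48) + 44)*8 = (-288 + 44)*8 = -244*8 = -1952)
Q - 1*15593 = -1952 - 1*15593 = -1952 - 15593 = -17545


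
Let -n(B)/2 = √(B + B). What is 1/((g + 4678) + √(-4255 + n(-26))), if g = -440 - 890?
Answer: 1/(3348 + √(-4255 - 4*I*√13)) ≈ 0.00029856 + 5.817e-6*I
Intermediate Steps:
g = -1330
n(B) = -2*√2*√B (n(B) = -2*√(B + B) = -2*√2*√B)
1/((g + 4678) + √(-4255 + n(-26))) = 1/((-1330 + 4678) + √(-4255 - 2*√2*√(-26))) = 1/(3348 + √(-4255 - 2*√2*I*√26)) = 1/(3348 + √(-4255 - 4*I*√13))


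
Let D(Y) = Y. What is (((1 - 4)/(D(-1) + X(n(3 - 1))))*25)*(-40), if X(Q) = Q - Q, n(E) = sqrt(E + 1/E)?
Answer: -3000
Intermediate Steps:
X(Q) = 0
(((1 - 4)/(D(-1) + X(n(3 - 1))))*25)*(-40) = (((1 - 4)/(-1 + 0))*25)*(-40) = (-3/(-1)*25)*(-40) = (-3*(-1)*25)*(-40) = (3*25)*(-40) = 75*(-40) = -3000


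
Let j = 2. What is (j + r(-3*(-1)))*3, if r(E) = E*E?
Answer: 33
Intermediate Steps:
r(E) = E²
(j + r(-3*(-1)))*3 = (2 + (-3*(-1))²)*3 = (2 + 3²)*3 = (2 + 9)*3 = 11*3 = 33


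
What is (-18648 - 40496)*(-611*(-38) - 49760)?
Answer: 1569800048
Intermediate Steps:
(-18648 - 40496)*(-611*(-38) - 49760) = -59144*(23218 - 49760) = -59144*(-26542) = 1569800048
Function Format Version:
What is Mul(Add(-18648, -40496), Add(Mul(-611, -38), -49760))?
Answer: 1569800048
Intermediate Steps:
Mul(Add(-18648, -40496), Add(Mul(-611, -38), -49760)) = Mul(-59144, Add(23218, -49760)) = Mul(-59144, -26542) = 1569800048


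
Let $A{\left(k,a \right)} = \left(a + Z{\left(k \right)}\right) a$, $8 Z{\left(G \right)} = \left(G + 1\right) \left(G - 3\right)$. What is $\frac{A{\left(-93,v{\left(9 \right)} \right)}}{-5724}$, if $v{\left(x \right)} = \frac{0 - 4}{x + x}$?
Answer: $\frac{4967}{115911} \approx 0.042852$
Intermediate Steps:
$Z{\left(G \right)} = \frac{\left(1 + G\right) \left(-3 + G\right)}{8}$ ($Z{\left(G \right)} = \frac{\left(G + 1\right) \left(G - 3\right)}{8} = \frac{\left(1 + G\right) \left(-3 + G\right)}{8}$)
$v{\left(x \right)} = - \frac{2}{x}$ ($v{\left(x \right)} = - \frac{4}{2 x} = - 4 \frac{1}{2 x} = - \frac{2}{x}$)
$A{\left(k,a \right)} = a \left(- \frac{3}{8} + a - \frac{k}{4} + \frac{k^{2}}{8}\right)$ ($A{\left(k,a \right)} = \left(a - \left(\frac{3}{8} - \frac{k^{2}}{8} + \frac{k}{4}\right)\right) a = \left(- \frac{3}{8} + a - \frac{k}{4} + \frac{k^{2}}{8}\right) a = a \left(- \frac{3}{8} + a - \frac{k}{4} + \frac{k^{2}}{8}\right)$)
$\frac{A{\left(-93,v{\left(9 \right)} \right)}}{-5724} = \frac{\frac{1}{8} \left(- \frac{2}{9}\right) \left(-3 + \left(-93\right)^{2} - -186 + 8 \left(- \frac{2}{9}\right)\right)}{-5724} = \frac{\left(-2\right) \frac{1}{9} \left(-3 + 8649 + 186 + 8 \left(\left(-2\right) \frac{1}{9}\right)\right)}{8} \left(- \frac{1}{5724}\right) = \frac{1}{8} \left(- \frac{2}{9}\right) \left(-3 + 8649 + 186 + 8 \left(- \frac{2}{9}\right)\right) \left(- \frac{1}{5724}\right) = \frac{1}{8} \left(- \frac{2}{9}\right) \left(-3 + 8649 + 186 - \frac{16}{9}\right) \left(- \frac{1}{5724}\right) = \frac{1}{8} \left(- \frac{2}{9}\right) \frac{79472}{9} \left(- \frac{1}{5724}\right) = \left(- \frac{19868}{81}\right) \left(- \frac{1}{5724}\right) = \frac{4967}{115911}$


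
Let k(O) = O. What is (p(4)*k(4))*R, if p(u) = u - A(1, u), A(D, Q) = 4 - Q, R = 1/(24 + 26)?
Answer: 8/25 ≈ 0.32000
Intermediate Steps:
R = 1/50 ≈ 0.020000
p(u) = -4 + 2*u (p(u) = u - (4 - u) = u + (-4 + u) = -4 + 2*u)
(p(4)*k(4))*R = ((-4 + 2*4)*4)*(1/50) = ((-4 + 8)*4)*(1/50) = (4*4)*(1/50) = 16*(1/50) = 8/25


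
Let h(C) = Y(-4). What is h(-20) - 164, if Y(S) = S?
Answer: -168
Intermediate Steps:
h(C) = -4
h(-20) - 164 = -4 - 164 = -168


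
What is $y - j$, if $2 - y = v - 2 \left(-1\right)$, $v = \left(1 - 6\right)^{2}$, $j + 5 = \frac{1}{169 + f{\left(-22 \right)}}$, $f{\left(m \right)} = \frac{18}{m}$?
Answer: $- \frac{37011}{1850} \approx -20.006$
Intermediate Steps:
$j = - \frac{9239}{1850}$ ($j = -5 + \frac{1}{169 + \frac{18}{-22}} = -5 + \frac{1}{169 + 18 \left(- \frac{1}{22}\right)} = -5 + \frac{1}{169 - \frac{9}{11}} = -5 + \frac{1}{\frac{1850}{11}} = -5 + \frac{11}{1850} = - \frac{9239}{1850} \approx -4.9941$)
$v = 25$ ($v = \left(-5\right)^{2} = 25$)
$y = -25$ ($y = 2 - \left(25 - 2 \left(-1\right)\right) = 2 - \left(25 - -2\right) = 2 - \left(25 + 2\right) = 2 - 27 = -25$)
$y - j = -25 - - \frac{9239}{1850} = -25 + \frac{9239}{1850} = - \frac{37011}{1850}$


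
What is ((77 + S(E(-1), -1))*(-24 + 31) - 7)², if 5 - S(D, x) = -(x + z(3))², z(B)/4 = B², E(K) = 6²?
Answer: 83576164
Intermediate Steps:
E(K) = 36
z(B) = 4*B²
S(D, x) = 5 + (36 + x)² (S(D, x) = 5 - (-1)*(x + 4*3²)² = 5 - (-1)*(x + 4*9)² = 5 - (-1)*(x + 36)² = 5 - (-1)*(36 + x)² = 5 + (36 + x)²)
((77 + S(E(-1), -1))*(-24 + 31) - 7)² = ((77 + (5 + (36 - 1)²))*(-24 + 31) - 7)² = ((77 + (5 + 35²))*7 - 7)² = ((77 + (5 + 1225))*7 - 7)² = ((77 + 1230)*7 - 7)² = (1307*7 - 7)² = (9149 - 7)² = 9142² = 83576164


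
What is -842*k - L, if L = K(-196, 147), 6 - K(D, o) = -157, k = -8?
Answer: 6573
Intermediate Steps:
K(D, o) = 163 (K(D, o) = 6 - 1*(-157) = 6 + 157 = 163)
L = 163
-842*k - L = -842*(-8) - 1*163 = 6736 - 163 = 6573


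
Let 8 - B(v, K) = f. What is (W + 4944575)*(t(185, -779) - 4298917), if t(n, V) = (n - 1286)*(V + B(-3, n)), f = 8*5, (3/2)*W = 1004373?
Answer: -19121852426942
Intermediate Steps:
W = 669582 (W = (2/3)*1004373 = 669582)
f = 40
B(v, K) = -32 (B(v, K) = 8 - 1*40 = 8 - 40 = -32)
t(n, V) = (-1286 + n)*(-32 + V) (t(n, V) = (n - 1286)*(V - 32) = (-1286 + n)*(-32 + V))
(W + 4944575)*(t(185, -779) - 4298917) = (669582 + 4944575)*((41152 - 1286*(-779) - 32*185 - 779*185) - 4298917) = 5614157*((41152 + 1001794 - 5920 - 144115) - 4298917) = 5614157*(892911 - 4298917) = 5614157*(-3406006) = -19121852426942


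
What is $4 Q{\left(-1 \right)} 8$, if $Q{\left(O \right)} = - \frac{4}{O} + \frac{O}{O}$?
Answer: $160$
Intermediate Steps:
$Q{\left(O \right)} = 1 - \frac{4}{O}$ ($Q{\left(O \right)} = - \frac{4}{O} + 1 = 1 - \frac{4}{O}$)
$4 Q{\left(-1 \right)} 8 = 4 \frac{-4 - 1}{-1} \cdot 8 = 4 \left(\left(-1\right) \left(-5\right)\right) 8 = 4 \cdot 5 \cdot 8 = 20 \cdot 8 = 160$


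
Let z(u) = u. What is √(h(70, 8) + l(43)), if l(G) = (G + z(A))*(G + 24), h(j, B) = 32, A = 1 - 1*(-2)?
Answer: 3*√346 ≈ 55.803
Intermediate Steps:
A = 3 (A = 1 + 2 = 3)
l(G) = (3 + G)*(24 + G) (l(G) = (G + 3)*(G + 24) = (3 + G)*(24 + G))
√(h(70, 8) + l(43)) = √(32 + (72 + 43² + 27*43)) = √(32 + (72 + 1849 + 1161)) = √(32 + 3082) = √3114 = 3*√346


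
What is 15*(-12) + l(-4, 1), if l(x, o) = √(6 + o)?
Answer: -180 + √7 ≈ -177.35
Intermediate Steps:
15*(-12) + l(-4, 1) = 15*(-12) + √(6 + 1) = -180 + √7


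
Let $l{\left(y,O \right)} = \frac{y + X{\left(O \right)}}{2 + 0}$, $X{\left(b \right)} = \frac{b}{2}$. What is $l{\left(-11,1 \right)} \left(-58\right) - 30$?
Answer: $\frac{549}{2} \approx 274.5$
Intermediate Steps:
$X{\left(b \right)} = \frac{b}{2}$ ($X{\left(b \right)} = b \frac{1}{2} = \frac{b}{2}$)
$l{\left(y,O \right)} = \frac{y}{2} + \frac{O}{4}$ ($l{\left(y,O \right)} = \frac{y + \frac{O}{2}}{2 + 0} = \frac{y + \frac{O}{2}}{2} = \left(y + \frac{O}{2}\right) \frac{1}{2} = \frac{y}{2} + \frac{O}{4}$)
$l{\left(-11,1 \right)} \left(-58\right) - 30 = \left(\frac{1}{2} \left(-11\right) + \frac{1}{4} \cdot 1\right) \left(-58\right) - 30 = \left(- \frac{11}{2} + \frac{1}{4}\right) \left(-58\right) - 30 = \left(- \frac{21}{4}\right) \left(-58\right) - 30 = \frac{609}{2} - 30 = \frac{549}{2}$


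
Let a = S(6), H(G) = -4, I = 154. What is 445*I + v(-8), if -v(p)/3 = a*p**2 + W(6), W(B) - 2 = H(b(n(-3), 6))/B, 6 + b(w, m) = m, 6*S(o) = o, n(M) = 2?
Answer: 68334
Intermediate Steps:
S(o) = o/6
b(w, m) = -6 + m
a = 1 (a = (1/6)*6 = 1)
W(B) = 2 - 4/B
v(p) = -4 - 3*p**2 (v(p) = -3*(1*p**2 + (2 - 4/6)) = -3*(p**2 + (2 - 4*1/6)) = -3*(p**2 + (2 - 2/3)) = -3*(p**2 + 4/3) = -3*(4/3 + p**2) = -4 - 3*p**2)
445*I + v(-8) = 445*154 + (-4 - 3*(-8)**2) = 68530 + (-4 - 3*64) = 68530 + (-4 - 192) = 68530 - 196 = 68334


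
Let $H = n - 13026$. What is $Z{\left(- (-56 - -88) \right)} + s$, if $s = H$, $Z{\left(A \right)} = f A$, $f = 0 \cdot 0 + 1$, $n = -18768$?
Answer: $-31826$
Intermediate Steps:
$f = 1$ ($f = 0 + 1 = 1$)
$Z{\left(A \right)} = A$ ($Z{\left(A \right)} = 1 A = A$)
$H = -31794$ ($H = -18768 - 13026 = -31794$)
$s = -31794$
$Z{\left(- (-56 - -88) \right)} + s = - (-56 - -88) - 31794 = - (-56 + 88) - 31794 = \left(-1\right) 32 - 31794 = -32 - 31794 = -31826$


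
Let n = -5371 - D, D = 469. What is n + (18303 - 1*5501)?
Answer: 6962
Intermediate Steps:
n = -5840 (n = -5371 - 1*469 = -5371 - 469 = -5840)
n + (18303 - 1*5501) = -5840 + (18303 - 1*5501) = -5840 + (18303 - 5501) = -5840 + 12802 = 6962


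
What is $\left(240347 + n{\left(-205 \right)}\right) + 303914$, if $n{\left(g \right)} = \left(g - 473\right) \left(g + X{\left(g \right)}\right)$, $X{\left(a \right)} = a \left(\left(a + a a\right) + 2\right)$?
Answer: $5813523031$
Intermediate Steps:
$X{\left(a \right)} = a \left(2 + a + a^{2}\right)$ ($X{\left(a \right)} = a \left(\left(a + a^{2}\right) + 2\right) = a \left(2 + a + a^{2}\right)$)
$n{\left(g \right)} = \left(-473 + g\right) \left(g + g \left(2 + g + g^{2}\right)\right)$ ($n{\left(g \right)} = \left(g - 473\right) \left(g + g \left(2 + g + g^{2}\right)\right) = \left(-473 + g\right) \left(g + g \left(2 + g + g^{2}\right)\right)$)
$\left(240347 + n{\left(-205 \right)}\right) + 303914 = \left(240347 - 205 \left(-1419 + \left(-205\right)^{3} - 472 \left(-205\right)^{2} - -96350\right)\right) + 303914 = \left(240347 - 205 \left(-1419 - 8615125 - 19835800 + 96350\right)\right) + 303914 = \left(240347 - -5812978770\right) + 303914 = \left(240347 + 5812978770\right) + 303914 = 5813219117 + 303914 = 5813523031$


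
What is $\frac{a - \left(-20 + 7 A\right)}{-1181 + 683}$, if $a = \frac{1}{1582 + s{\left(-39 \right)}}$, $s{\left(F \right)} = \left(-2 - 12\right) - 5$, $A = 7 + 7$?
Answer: $\frac{121913}{778374} \approx 0.15663$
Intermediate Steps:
$A = 14$
$s{\left(F \right)} = -19$ ($s{\left(F \right)} = -14 - 5 = -19$)
$a = \frac{1}{1563}$ ($a = \frac{1}{1582 - 19} = \frac{1}{1563} \approx 0.0006398$)
$\frac{a - \left(-20 + 7 A\right)}{-1181 + 683} = \frac{\frac{1}{1563} + \left(20 - 98\right)}{-1181 + 683} = \frac{\frac{1}{1563} + \left(20 - 98\right)}{-498} = \left(\frac{1}{1563} - 78\right) \left(- \frac{1}{498}\right) = \left(- \frac{121913}{1563}\right) \left(- \frac{1}{498}\right) = \frac{121913}{778374}$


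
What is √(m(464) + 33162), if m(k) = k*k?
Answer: √248458 ≈ 498.46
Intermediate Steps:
m(k) = k²
√(m(464) + 33162) = √(464² + 33162) = √(215296 + 33162) = √248458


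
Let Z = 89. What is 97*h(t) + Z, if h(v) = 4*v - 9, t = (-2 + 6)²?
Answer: 5424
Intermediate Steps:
t = 16 (t = 4² = 16)
h(v) = -9 + 4*v
97*h(t) + Z = 97*(-9 + 4*16) + 89 = 97*(-9 + 64) + 89 = 97*55 + 89 = 5335 + 89 = 5424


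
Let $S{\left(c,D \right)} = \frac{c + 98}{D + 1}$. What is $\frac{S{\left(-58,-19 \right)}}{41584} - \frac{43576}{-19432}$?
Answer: $\frac{509630963}{227266956} \approx 2.2424$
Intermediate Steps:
$S{\left(c,D \right)} = \frac{98 + c}{1 + D}$
$\frac{S{\left(-58,-19 \right)}}{41584} - \frac{43576}{-19432} = \frac{\frac{1}{1 - 19} \left(98 - 58\right)}{41584} - \frac{43576}{-19432} = \frac{1}{-18} \cdot 40 \cdot \frac{1}{41584} - - \frac{5447}{2429} = \left(- \frac{1}{18}\right) 40 \cdot \frac{1}{41584} + \frac{5447}{2429} = \left(- \frac{20}{9}\right) \frac{1}{41584} + \frac{5447}{2429} = - \frac{5}{93564} + \frac{5447}{2429} = \frac{509630963}{227266956}$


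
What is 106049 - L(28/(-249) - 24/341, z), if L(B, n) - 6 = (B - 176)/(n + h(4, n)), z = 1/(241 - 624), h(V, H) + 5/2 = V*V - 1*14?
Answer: 3455082975367/32689965 ≈ 1.0569e+5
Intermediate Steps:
h(V, H) = -33/2 + V² (h(V, H) = -5/2 + (V*V - 1*14) = -5/2 + (V² - 14) = -5/2 + (-14 + V²) = -33/2 + V²)
z = -1/383 (z = 1/(-383) = -1/383 ≈ -0.0026110)
L(B, n) = 6 + (-176 + B)/(-½ + n) (L(B, n) = 6 + (B - 176)/(n + (-33/2 + 4²)) = 6 + (-176 + B)/(n + (-33/2 + 16)) = 6 + (-176 + B)/(n - ½) = 6 + (-176 + B)/(-½ + n))
106049 - L(28/(-249) - 24/341, z) = 106049 - 2*(-179 + (28/(-249) - 24/341) + 6*(-1/383))/(-1 + 2*(-1/383)) = 106049 - 2*(-179 + (28*(-1/249) - 24*1/341) - 6/383)/(-1 - 2/383) = 106049 - 2*(-179 + (-28/249 - 24/341) - 6/383)/(-385/383) = 106049 - 2*(-383)*(-179 - 15524/84909 - 6/383)/385 = 106049 - 2*(-383)*(-5827561459)/(385*32520147) = 106049 - 1*11655122918/32689965 = 106049 - 11655122918/32689965 = 3455082975367/32689965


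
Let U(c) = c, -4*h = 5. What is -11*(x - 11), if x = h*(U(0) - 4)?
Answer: 66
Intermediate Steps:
h = -5/4 (h = -1/4*5 = -5/4 ≈ -1.2500)
x = 5 (x = -5*(0 - 4)/4 = -5/4*(-4) = 5)
-11*(x - 11) = -11*(5 - 11) = -11*(-6) = 66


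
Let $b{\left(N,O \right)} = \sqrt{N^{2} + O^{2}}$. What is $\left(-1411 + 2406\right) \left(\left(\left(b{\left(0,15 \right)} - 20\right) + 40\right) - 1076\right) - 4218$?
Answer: $-1040013$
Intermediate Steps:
$\left(-1411 + 2406\right) \left(\left(\left(b{\left(0,15 \right)} - 20\right) + 40\right) - 1076\right) - 4218 = \left(-1411 + 2406\right) \left(\left(\left(\sqrt{0^{2} + 15^{2}} - 20\right) + 40\right) - 1076\right) - 4218 = 995 \left(\left(\left(\sqrt{0 + 225} - 20\right) + 40\right) - 1076\right) - 4218 = 995 \left(\left(\left(\sqrt{225} - 20\right) + 40\right) - 1076\right) - 4218 = 995 \left(\left(\left(15 - 20\right) + 40\right) - 1076\right) - 4218 = 995 \left(\left(-5 + 40\right) - 1076\right) - 4218 = 995 \left(35 - 1076\right) - 4218 = 995 \left(-1041\right) - 4218 = -1035795 - 4218 = -1040013$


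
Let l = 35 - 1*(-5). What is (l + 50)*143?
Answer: 12870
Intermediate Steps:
l = 40 (l = 35 + 5 = 40)
(l + 50)*143 = (40 + 50)*143 = 90*143 = 12870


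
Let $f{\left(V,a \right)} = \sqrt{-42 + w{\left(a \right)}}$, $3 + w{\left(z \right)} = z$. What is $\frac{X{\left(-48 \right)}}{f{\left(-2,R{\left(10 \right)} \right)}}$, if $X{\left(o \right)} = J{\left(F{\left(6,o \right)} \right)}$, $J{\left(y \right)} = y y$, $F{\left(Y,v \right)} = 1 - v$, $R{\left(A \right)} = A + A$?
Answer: $- \frac{2401 i}{5} \approx - 480.2 i$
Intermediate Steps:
$w{\left(z \right)} = -3 + z$
$R{\left(A \right)} = 2 A$
$J{\left(y \right)} = y^{2}$
$X{\left(o \right)} = \left(1 - o\right)^{2}$
$f{\left(V,a \right)} = \sqrt{-45 + a}$ ($f{\left(V,a \right)} = \sqrt{-42 + \left(-3 + a\right)} = \sqrt{-45 + a}$)
$\frac{X{\left(-48 \right)}}{f{\left(-2,R{\left(10 \right)} \right)}} = \frac{\left(-1 - 48\right)^{2}}{\sqrt{-45 + 2 \cdot 10}} = \frac{\left(-49\right)^{2}}{\sqrt{-45 + 20}} = \frac{2401}{\sqrt{-25}} = \frac{2401}{5 i} = 2401 \left(- \frac{i}{5}\right) = - \frac{2401 i}{5}$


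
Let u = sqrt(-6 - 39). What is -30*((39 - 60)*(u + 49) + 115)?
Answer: 27420 + 1890*I*sqrt(5) ≈ 27420.0 + 4226.2*I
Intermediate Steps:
u = 3*I*sqrt(5) (u = sqrt(-45) = 3*I*sqrt(5) ≈ 6.7082*I)
-30*((39 - 60)*(u + 49) + 115) = -30*((39 - 60)*(3*I*sqrt(5) + 49) + 115) = -30*(-21*(49 + 3*I*sqrt(5)) + 115) = -30*((-1029 - 63*I*sqrt(5)) + 115) = -30*(-914 - 63*I*sqrt(5)) = 27420 + 1890*I*sqrt(5)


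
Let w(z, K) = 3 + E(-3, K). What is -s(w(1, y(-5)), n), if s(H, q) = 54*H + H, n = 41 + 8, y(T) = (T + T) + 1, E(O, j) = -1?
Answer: -110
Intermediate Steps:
y(T) = 1 + 2*T (y(T) = 2*T + 1 = 1 + 2*T)
w(z, K) = 2 (w(z, K) = 3 - 1 = 2)
n = 49
s(H, q) = 55*H
-s(w(1, y(-5)), n) = -55*2 = -1*110 = -110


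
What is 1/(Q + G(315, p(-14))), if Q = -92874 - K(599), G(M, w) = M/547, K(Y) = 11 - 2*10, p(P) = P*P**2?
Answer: -547/50796840 ≈ -1.0768e-5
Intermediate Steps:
p(P) = P**3
K(Y) = -9 (K(Y) = 11 - 20 = -9)
G(M, w) = M/547 (G(M, w) = M*(1/547) = M/547)
Q = -92865 (Q = -92874 - 1*(-9) = -92874 + 9 = -92865)
1/(Q + G(315, p(-14))) = 1/(-92865 + (1/547)*315) = 1/(-92865 + 315/547) = 1/(-50796840/547) = -547/50796840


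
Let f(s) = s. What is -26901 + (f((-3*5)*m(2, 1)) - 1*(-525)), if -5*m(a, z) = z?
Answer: -26373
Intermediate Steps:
m(a, z) = -z/5
-26901 + (f((-3*5)*m(2, 1)) - 1*(-525)) = -26901 + ((-3*5)*(-1/5*1) - 1*(-525)) = -26901 + (-15*(-1/5) + 525) = -26901 + (3 + 525) = -26901 + 528 = -26373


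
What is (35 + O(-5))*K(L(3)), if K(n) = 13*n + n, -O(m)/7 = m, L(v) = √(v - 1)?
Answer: 980*√2 ≈ 1385.9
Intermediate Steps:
L(v) = √(-1 + v)
O(m) = -7*m
K(n) = 14*n
(35 + O(-5))*K(L(3)) = (35 - 7*(-5))*(14*√(-1 + 3)) = (35 + 35)*(14*√2) = 70*(14*√2) = 980*√2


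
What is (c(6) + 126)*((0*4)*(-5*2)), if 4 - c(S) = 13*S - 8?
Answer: 0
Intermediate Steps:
c(S) = 12 - 13*S (c(S) = 4 - (13*S - 8) = 4 - (-8 + 13*S) = 4 + (8 - 13*S) = 12 - 13*S)
(c(6) + 126)*((0*4)*(-5*2)) = ((12 - 13*6) + 126)*((0*4)*(-5*2)) = ((12 - 78) + 126)*(0*(-10)) = (-66 + 126)*0 = 60*0 = 0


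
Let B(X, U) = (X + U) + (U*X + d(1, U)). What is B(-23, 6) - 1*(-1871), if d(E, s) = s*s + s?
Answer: 1758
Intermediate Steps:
d(E, s) = s + s² (d(E, s) = s² + s = s + s²)
B(X, U) = U + X + U*X + U*(1 + U) (B(X, U) = (X + U) + (U*X + U*(1 + U)) = (U + X) + (U*X + U*(1 + U)) = U + X + U*X + U*(1 + U))
B(-23, 6) - 1*(-1871) = (6 - 23 + 6*(-23) + 6*(1 + 6)) - 1*(-1871) = (6 - 23 - 138 + 6*7) + 1871 = (6 - 23 - 138 + 42) + 1871 = -113 + 1871 = 1758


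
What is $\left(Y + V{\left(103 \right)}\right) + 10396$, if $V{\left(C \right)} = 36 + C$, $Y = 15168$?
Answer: $25703$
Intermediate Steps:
$\left(Y + V{\left(103 \right)}\right) + 10396 = \left(15168 + \left(36 + 103\right)\right) + 10396 = \left(15168 + 139\right) + 10396 = 15307 + 10396 = 25703$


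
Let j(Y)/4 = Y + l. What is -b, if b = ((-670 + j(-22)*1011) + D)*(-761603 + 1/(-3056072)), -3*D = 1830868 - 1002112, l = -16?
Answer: -501106696274869849/1528036 ≈ -3.2794e+11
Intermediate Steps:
j(Y) = -64 + 4*Y (j(Y) = 4*(Y - 16) = 4*(-16 + Y) = -64 + 4*Y)
D = -276252 (D = -(1830868 - 1002112)/3 = -1/3*828756 = -276252)
b = 501106696274869849/1528036 (b = ((-670 + (-64 + 4*(-22))*1011) - 276252)*(-761603 + 1/(-3056072)) = ((-670 + (-64 - 88)*1011) - 276252)*(-761603 - 1/3056072) = ((-670 - 152*1011) - 276252)*(-2327513603417/3056072) = ((-670 - 153672) - 276252)*(-2327513603417/3056072) = (-154342 - 276252)*(-2327513603417/3056072) = -430594*(-2327513603417/3056072) = 501106696274869849/1528036 ≈ 3.2794e+11)
-b = -1*501106696274869849/1528036 = -501106696274869849/1528036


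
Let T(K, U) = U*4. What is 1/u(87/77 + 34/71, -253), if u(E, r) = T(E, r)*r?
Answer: 1/256036 ≈ 3.9057e-6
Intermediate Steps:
T(K, U) = 4*U
u(E, r) = 4*r² (u(E, r) = (4*r)*r = 4*r²)
1/u(87/77 + 34/71, -253) = 1/(4*(-253)²) = 1/(4*64009) = 1/256036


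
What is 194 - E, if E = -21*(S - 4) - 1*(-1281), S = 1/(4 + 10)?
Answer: -2339/2 ≈ -1169.5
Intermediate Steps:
S = 1/14 ≈ 0.071429
E = 2727/2 (E = -21*(1/14 - 4) - 1*(-1281) = -21*(-55/14) + 1281 = 165/2 + 1281 = 2727/2 ≈ 1363.5)
194 - E = 194 - 1*2727/2 = 194 - 2727/2 = -2339/2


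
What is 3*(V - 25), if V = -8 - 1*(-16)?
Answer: -51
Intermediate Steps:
V = 8 (V = -8 + 16 = 8)
3*(V - 25) = 3*(8 - 25) = 3*(-17) = -51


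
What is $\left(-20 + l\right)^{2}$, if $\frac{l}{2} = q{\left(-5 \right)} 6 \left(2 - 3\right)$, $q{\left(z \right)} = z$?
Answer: $1600$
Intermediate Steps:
$l = 60$ ($l = 2 \left(-5\right) 6 \left(2 - 3\right) = 2 \left(\left(-30\right) \left(-1\right)\right) = 2 \cdot 30 = 60$)
$\left(-20 + l\right)^{2} = \left(-20 + 60\right)^{2} = 40^{2} = 1600$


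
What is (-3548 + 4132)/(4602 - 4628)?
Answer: -292/13 ≈ -22.462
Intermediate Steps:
(-3548 + 4132)/(4602 - 4628) = 584/(-26) = 584*(-1/26) = -292/13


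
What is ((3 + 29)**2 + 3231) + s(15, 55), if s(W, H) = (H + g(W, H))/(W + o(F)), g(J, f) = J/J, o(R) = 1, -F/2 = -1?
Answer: 8517/2 ≈ 4258.5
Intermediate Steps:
F = 2 (F = -2*(-1) = 2)
g(J, f) = 1
s(W, H) = (1 + H)/(1 + W) (s(W, H) = (H + 1)/(W + 1) = (1 + H)/(1 + W))
((3 + 29)**2 + 3231) + s(15, 55) = ((3 + 29)**2 + 3231) + (1 + 55)/(1 + 15) = (32**2 + 3231) + 56/16 = (1024 + 3231) + (1/16)*56 = 4255 + 7/2 = 8517/2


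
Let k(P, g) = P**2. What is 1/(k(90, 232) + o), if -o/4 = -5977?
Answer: 1/32008 ≈ 3.1242e-5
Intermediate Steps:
o = 23908 (o = -4*(-5977) = 23908)
1/(k(90, 232) + o) = 1/(90**2 + 23908) = 1/(8100 + 23908) = 1/32008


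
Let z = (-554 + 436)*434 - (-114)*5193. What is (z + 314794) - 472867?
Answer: 382717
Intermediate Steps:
z = 540790 (z = -118*434 - 1*(-592002) = -51212 + 592002 = 540790)
(z + 314794) - 472867 = (540790 + 314794) - 472867 = 855584 - 472867 = 382717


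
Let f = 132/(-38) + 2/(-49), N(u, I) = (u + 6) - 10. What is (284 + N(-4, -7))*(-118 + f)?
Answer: -31223880/931 ≈ -33538.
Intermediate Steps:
N(u, I) = -4 + u (N(u, I) = (6 + u) - 10 = -4 + u)
f = -3272/931 (f = 132*(-1/38) + 2*(-1/49) = -66/19 - 2/49 = -3272/931 ≈ -3.5145)
(284 + N(-4, -7))*(-118 + f) = (284 + (-4 - 4))*(-118 - 3272/931) = (284 - 8)*(-113130/931) = 276*(-113130/931) = -31223880/931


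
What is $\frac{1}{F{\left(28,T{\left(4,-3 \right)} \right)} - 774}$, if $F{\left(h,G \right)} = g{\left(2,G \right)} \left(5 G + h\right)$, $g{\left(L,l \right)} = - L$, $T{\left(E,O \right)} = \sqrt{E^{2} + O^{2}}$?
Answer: $- \frac{1}{880} \approx -0.0011364$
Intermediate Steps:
$F{\left(h,G \right)} = - 10 G - 2 h$ ($F{\left(h,G \right)} = \left(-1\right) 2 \left(5 G + h\right) = - 2 \left(h + 5 G\right) = - 10 G - 2 h$)
$\frac{1}{F{\left(28,T{\left(4,-3 \right)} \right)} - 774} = \frac{1}{\left(- 10 \sqrt{4^{2} + \left(-3\right)^{2}} - 56\right) - 774} = \frac{1}{\left(- 10 \sqrt{16 + 9} - 56\right) - 774} = \frac{1}{\left(- 10 \sqrt{25} - 56\right) - 774} = \frac{1}{\left(\left(-10\right) 5 - 56\right) - 774} = \frac{1}{\left(-50 - 56\right) - 774} = \frac{1}{-106 - 774} = \frac{1}{-880} = - \frac{1}{880}$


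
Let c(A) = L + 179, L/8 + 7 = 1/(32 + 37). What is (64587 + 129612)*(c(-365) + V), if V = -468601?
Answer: -2092492541942/23 ≈ -9.0978e+10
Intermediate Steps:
L = -3856/69 (L = -56 + 8/(32 + 37) = -56 + 8/69 = -3856/69 ≈ -55.884)
c(A) = 8495/69 (c(A) = -3856/69 + 179 = 8495/69)
(64587 + 129612)*(c(-365) + V) = (64587 + 129612)*(8495/69 - 468601) = 194199*(-32324974/69) = -2092492541942/23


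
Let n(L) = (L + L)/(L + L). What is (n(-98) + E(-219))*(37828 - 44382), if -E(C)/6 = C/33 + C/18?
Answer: -8205608/11 ≈ -7.4596e+5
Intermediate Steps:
E(C) = -17*C/33 (E(C) = -6*(C/33 + C/18) = -17*C/33)
n(L) = 1 (n(L) = (2*L)/((2*L)) = (2*L)*(1/(2*L)) = 1)
(n(-98) + E(-219))*(37828 - 44382) = (1 - 17/33*(-219))*(37828 - 44382) = (1 + 1241/11)*(-6554) = (1252/11)*(-6554) = -8205608/11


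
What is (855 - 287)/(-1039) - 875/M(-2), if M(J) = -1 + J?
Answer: 907421/3117 ≈ 291.12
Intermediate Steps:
(855 - 287)/(-1039) - 875/M(-2) = (855 - 287)/(-1039) - 875/(-1 - 2) = 568*(-1/1039) - 875/(-3) = -568/1039 - 875*(-⅓) = -568/1039 + 875/3 = 907421/3117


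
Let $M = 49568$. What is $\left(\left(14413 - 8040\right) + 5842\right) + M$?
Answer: $61783$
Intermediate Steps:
$\left(\left(14413 - 8040\right) + 5842\right) + M = \left(\left(14413 - 8040\right) + 5842\right) + 49568 = \left(6373 + 5842\right) + 49568 = 12215 + 49568 = 61783$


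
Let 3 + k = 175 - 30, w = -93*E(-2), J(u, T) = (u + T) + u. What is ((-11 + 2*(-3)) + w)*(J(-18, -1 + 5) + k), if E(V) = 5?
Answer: -53020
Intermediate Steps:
J(u, T) = T + 2*u (J(u, T) = (T + u) + u = T + 2*u)
w = -465 (w = -93*5 = -465)
k = 142 (k = -3 + (175 - 30) = -3 + 145 = 142)
((-11 + 2*(-3)) + w)*(J(-18, -1 + 5) + k) = ((-11 + 2*(-3)) - 465)*(((-1 + 5) + 2*(-18)) + 142) = ((-11 - 6) - 465)*((4 - 36) + 142) = (-17 - 465)*(-32 + 142) = -482*110 = -53020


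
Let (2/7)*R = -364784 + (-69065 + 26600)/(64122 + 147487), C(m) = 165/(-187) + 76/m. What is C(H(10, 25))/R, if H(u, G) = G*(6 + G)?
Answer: 4373111594/7118997147214225 ≈ 6.1429e-7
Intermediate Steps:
C(m) = -15/17 + 76/m (C(m) = 165*(-1/187) + 76/m = -15/17 + 76/m)
R = -540341339447/423218 (R = 7*(-364784 + (-69065 + 26600)/(64122 + 147487))/2 = 7*(-364784 - 42465/211609)/2 = (7/2)*(-77191619921/211609) = -540341339447/423218 ≈ -1.2767e+6)
C(H(10, 25))/R = (-15/17 + 76/((25*(6 + 25))))/(-540341339447/423218) = (-15/17 + 76/((25*31)))*(-423218/540341339447) = (-15/17 + 76/775)*(-423218/540341339447) = -10333/13175*(-423218/540341339447) = 4373111594/7118997147214225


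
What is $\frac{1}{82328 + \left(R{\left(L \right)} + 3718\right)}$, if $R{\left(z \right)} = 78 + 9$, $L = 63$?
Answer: $\frac{1}{86133} \approx 1.161 \cdot 10^{-5}$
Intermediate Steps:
$R{\left(z \right)} = 87$
$\frac{1}{82328 + \left(R{\left(L \right)} + 3718\right)} = \frac{1}{82328 + \left(87 + 3718\right)} = \frac{1}{82328 + 3805} = \frac{1}{86133}$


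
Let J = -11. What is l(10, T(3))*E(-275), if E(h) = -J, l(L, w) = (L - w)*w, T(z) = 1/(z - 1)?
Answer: 209/4 ≈ 52.250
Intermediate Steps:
T(z) = 1/(-1 + z)
l(L, w) = w*(L - w)
E(h) = 11 (E(h) = -1*(-11) = 11)
l(10, T(3))*E(-275) = ((10 - 1/(-1 + 3))/(-1 + 3))*11 = ((10 - 1/2)/2)*11 = ((10 - 1*½)/2)*11 = ((10 - ½)/2)*11 = ((½)*(19/2))*11 = (19/4)*11 = 209/4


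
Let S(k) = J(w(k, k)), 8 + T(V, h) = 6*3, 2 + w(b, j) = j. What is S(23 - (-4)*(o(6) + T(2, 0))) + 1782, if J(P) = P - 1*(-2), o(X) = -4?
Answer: 1829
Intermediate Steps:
w(b, j) = -2 + j
T(V, h) = 10 (T(V, h) = -8 + 6*3 = -8 + 18 = 10)
J(P) = 2 + P (J(P) = P + 2 = 2 + P)
S(k) = k (S(k) = 2 + (-2 + k) = k)
S(23 - (-4)*(o(6) + T(2, 0))) + 1782 = (23 - (-4)*(-4 + 10)) + 1782 = (23 - (-4)*6) + 1782 = (23 - 1*(-24)) + 1782 = (23 + 24) + 1782 = 47 + 1782 = 1829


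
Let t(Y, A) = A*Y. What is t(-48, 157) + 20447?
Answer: 12911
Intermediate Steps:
t(-48, 157) + 20447 = 157*(-48) + 20447 = -7536 + 20447 = 12911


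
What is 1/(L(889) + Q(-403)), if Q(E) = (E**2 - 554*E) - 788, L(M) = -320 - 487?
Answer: 1/384076 ≈ 2.6037e-6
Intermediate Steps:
L(M) = -807
Q(E) = -788 + E**2 - 554*E
1/(L(889) + Q(-403)) = 1/(-807 + (-788 + (-403)**2 - 554*(-403))) = 1/(-807 + (-788 + 162409 + 223262)) = 1/(-807 + 384883) = 1/384076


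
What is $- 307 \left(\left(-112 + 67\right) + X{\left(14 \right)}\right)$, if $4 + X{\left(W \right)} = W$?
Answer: $10745$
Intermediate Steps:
$X{\left(W \right)} = -4 + W$
$- 307 \left(\left(-112 + 67\right) + X{\left(14 \right)}\right) = - 307 \left(\left(-112 + 67\right) + \left(-4 + 14\right)\right) = - 307 \left(-45 + 10\right) = \left(-307\right) \left(-35\right) = 10745$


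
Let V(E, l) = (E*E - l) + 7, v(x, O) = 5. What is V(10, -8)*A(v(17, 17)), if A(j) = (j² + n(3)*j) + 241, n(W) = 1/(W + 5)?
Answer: 245295/8 ≈ 30662.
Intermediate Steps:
n(W) = 1/(5 + W)
V(E, l) = 7 + E² - l (V(E, l) = (E² - l) + 7 = 7 + E² - l)
A(j) = 241 + j² + j/8 (A(j) = (j² + j/(5 + 3)) + 241 = (j² + j/8) + 241 = 241 + j² + j/8)
V(10, -8)*A(v(17, 17)) = (7 + 10² - 1*(-8))*(241 + 5² + (⅛)*5) = (7 + 100 + 8)*(241 + 25 + 5/8) = 115*(2133/8) = 245295/8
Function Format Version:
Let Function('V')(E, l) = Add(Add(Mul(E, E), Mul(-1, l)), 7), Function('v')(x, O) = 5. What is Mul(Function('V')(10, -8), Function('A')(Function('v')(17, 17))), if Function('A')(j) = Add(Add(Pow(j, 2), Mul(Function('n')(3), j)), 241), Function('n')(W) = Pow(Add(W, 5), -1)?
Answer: Rational(245295, 8) ≈ 30662.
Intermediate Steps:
Function('n')(W) = Pow(Add(5, W), -1)
Function('V')(E, l) = Add(7, Pow(E, 2), Mul(-1, l)) (Function('V')(E, l) = Add(Add(Pow(E, 2), Mul(-1, l)), 7) = Add(7, Pow(E, 2), Mul(-1, l)))
Function('A')(j) = Add(241, Pow(j, 2), Mul(Rational(1, 8), j)) (Function('A')(j) = Add(Add(Pow(j, 2), Mul(Pow(Add(5, 3), -1), j)), 241) = Add(Add(Pow(j, 2), Mul(Pow(8, -1), j)), 241) = Add(Add(Pow(j, 2), Mul(Rational(1, 8), j)), 241) = Add(241, Pow(j, 2), Mul(Rational(1, 8), j)))
Mul(Function('V')(10, -8), Function('A')(Function('v')(17, 17))) = Mul(Add(7, Pow(10, 2), Mul(-1, -8)), Add(241, Pow(5, 2), Mul(Rational(1, 8), 5))) = Mul(Add(7, 100, 8), Add(241, 25, Rational(5, 8))) = Mul(115, Rational(2133, 8)) = Rational(245295, 8)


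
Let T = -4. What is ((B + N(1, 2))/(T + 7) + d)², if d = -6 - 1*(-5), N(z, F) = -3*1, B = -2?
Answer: 64/9 ≈ 7.1111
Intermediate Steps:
N(z, F) = -3
d = -1 (d = -6 + 5 = -1)
((B + N(1, 2))/(T + 7) + d)² = ((-2 - 3)/(-4 + 7) - 1)² = (-5/3 - 1)² = (-8/3)² = 64/9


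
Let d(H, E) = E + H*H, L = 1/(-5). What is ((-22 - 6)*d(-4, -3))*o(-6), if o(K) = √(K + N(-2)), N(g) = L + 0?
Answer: -364*I*√155/5 ≈ -906.35*I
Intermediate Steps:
L = -⅕ ≈ -0.20000
d(H, E) = E + H²
N(g) = -⅕ (N(g) = -⅕ + 0 = -⅕)
o(K) = √(-⅕ + K) (o(K) = √(K - ⅕) = √(-⅕ + K))
((-22 - 6)*d(-4, -3))*o(-6) = ((-22 - 6)*(-3 + (-4)²))*(√(-5 + 25*(-6))/5) = (-28*(-3 + 16))*(√(-5 - 150)/5) = (-28*13)*(√(-155)/5) = -364*I*√155/5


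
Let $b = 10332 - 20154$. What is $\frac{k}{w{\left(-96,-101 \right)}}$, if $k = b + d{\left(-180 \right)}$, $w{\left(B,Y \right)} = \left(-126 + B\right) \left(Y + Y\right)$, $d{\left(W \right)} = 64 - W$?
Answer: $- \frac{4789}{22422} \approx -0.21358$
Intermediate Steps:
$b = -9822$ ($b = 10332 - 20154 = -9822$)
$w{\left(B,Y \right)} = 2 Y \left(-126 + B\right)$ ($w{\left(B,Y \right)} = \left(-126 + B\right) 2 Y = 2 Y \left(-126 + B\right)$)
$k = -9578$ ($k = -9822 + \left(64 - -180\right) = -9822 + \left(64 + 180\right) = -9822 + 244 = -9578$)
$\frac{k}{w{\left(-96,-101 \right)}} = - \frac{9578}{2 \left(-101\right) \left(-126 - 96\right)} = - \frac{9578}{2 \left(-101\right) \left(-222\right)} = - \frac{9578}{44844} = \left(-9578\right) \frac{1}{44844} = - \frac{4789}{22422}$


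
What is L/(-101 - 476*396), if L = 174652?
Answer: -174652/188597 ≈ -0.92606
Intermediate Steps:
L/(-101 - 476*396) = 174652/(-101 - 476*396) = 174652/(-101 - 188496) = 174652/(-188597) = 174652*(-1/188597) = -174652/188597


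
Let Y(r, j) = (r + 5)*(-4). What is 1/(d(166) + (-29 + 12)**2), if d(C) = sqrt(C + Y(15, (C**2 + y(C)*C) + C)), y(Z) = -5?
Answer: 289/83435 - sqrt(86)/83435 ≈ 0.0033526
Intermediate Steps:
Y(r, j) = -20 - 4*r (Y(r, j) = (5 + r)*(-4) = -20 - 4*r)
d(C) = sqrt(-80 + C) (d(C) = sqrt(C + (-20 - 4*15)) = sqrt(C + (-20 - 60)) = sqrt(C - 80) = sqrt(-80 + C))
1/(d(166) + (-29 + 12)**2) = 1/(sqrt(-80 + 166) + (-29 + 12)**2) = 1/(sqrt(86) + (-17)**2) = 1/(sqrt(86) + 289) = 1/(289 + sqrt(86))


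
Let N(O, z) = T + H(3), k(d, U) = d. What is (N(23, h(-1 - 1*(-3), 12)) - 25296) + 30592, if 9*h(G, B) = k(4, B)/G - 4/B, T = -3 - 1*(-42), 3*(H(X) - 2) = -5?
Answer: 16006/3 ≈ 5335.3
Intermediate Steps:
H(X) = 1/3 (H(X) = 2 + (1/3)*(-5) = 2 - 5/3 = 1/3)
T = 39 (T = -3 + 42 = 39)
h(G, B) = -4/(9*B) + 4/(9*G) (h(G, B) = (4/G - 4/B)/9 = (-4/B + 4/G)/9 = -4/(9*B) + 4/(9*G))
N(O, z) = 118/3 (N(O, z) = 39 + 1/3 = 118/3)
(N(23, h(-1 - 1*(-3), 12)) - 25296) + 30592 = (118/3 - 25296) + 30592 = -75770/3 + 30592 = 16006/3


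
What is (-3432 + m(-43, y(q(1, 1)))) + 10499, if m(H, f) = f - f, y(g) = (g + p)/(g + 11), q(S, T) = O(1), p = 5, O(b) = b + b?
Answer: 7067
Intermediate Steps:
O(b) = 2*b
q(S, T) = 2 (q(S, T) = 2*1 = 2)
y(g) = (5 + g)/(11 + g) (y(g) = (g + 5)/(g + 11) = (5 + g)/(11 + g))
m(H, f) = 0
(-3432 + m(-43, y(q(1, 1)))) + 10499 = (-3432 + 0) + 10499 = -3432 + 10499 = 7067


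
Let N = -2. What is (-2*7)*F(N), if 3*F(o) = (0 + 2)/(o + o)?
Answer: 7/3 ≈ 2.3333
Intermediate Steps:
F(o) = 1/(3*o) (F(o) = ((0 + 2)/(o + o))/3 = (2/((2*o)))/3 = (2*(1/(2*o)))/3 = 1/(3*o))
(-2*7)*F(N) = (-2*7)*((1/3)/(-2)) = -14*(-1)/(3*2) = -14*(-1/6) = 7/3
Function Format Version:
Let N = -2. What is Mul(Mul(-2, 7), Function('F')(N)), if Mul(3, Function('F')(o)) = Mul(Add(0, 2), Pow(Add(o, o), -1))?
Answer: Rational(7, 3) ≈ 2.3333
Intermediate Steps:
Function('F')(o) = Mul(Rational(1, 3), Pow(o, -1)) (Function('F')(o) = Mul(Rational(1, 3), Mul(Add(0, 2), Pow(Add(o, o), -1))) = Mul(Rational(1, 3), Mul(2, Pow(Mul(2, o), -1))) = Mul(Rational(1, 3), Mul(2, Mul(Rational(1, 2), Pow(o, -1)))) = Mul(Rational(1, 3), Pow(o, -1)))
Mul(Mul(-2, 7), Function('F')(N)) = Mul(Mul(-2, 7), Mul(Rational(1, 3), Pow(-2, -1))) = Mul(-14, Mul(Rational(1, 3), Rational(-1, 2))) = Mul(-14, Rational(-1, 6)) = Rational(7, 3)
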